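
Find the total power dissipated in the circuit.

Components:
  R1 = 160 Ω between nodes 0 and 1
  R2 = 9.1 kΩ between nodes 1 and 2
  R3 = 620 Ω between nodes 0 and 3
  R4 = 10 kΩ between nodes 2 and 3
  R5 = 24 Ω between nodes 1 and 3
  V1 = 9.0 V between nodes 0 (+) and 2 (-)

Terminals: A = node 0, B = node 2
Nodal analysis, taking node 2 as the 0 V reference.
Source V1 fixes V_0 = 9 V.
KCL at each unknown node (sum of currents leaving = 0; resistances in Ω):
  Node 1: (V_1 - 9)/160 + (V_1 - 0)/9100 + (V_1 - V_3)/24 = 0
  Node 3: (V_3 - 9)/620 + (V_3 - 0)/10000 + (V_3 - V_1)/24 = 0
Collecting terms (coefficients in siemens):
  0.04803·V_1 - 0.04167·V_3 = 0.05625
  0.04338·V_3 - 0.04167·V_1 = 0.01452
Determinant D = (0.04803)(0.04338) - (-0.04167)(-0.04167) = 0.0003473
V_1 = [(0.05625)(0.04338) - (-0.04167)(0.01452)]/D = 8.768 V
V_3 = [(0.04803)(0.01452) - (0.05625)(-0.04167)]/D = 8.757 V
Power in each resistor, P = (ΔV)²/R:
  P_R1 = (9 - 8.768)²/160 = 0.0003351 W
  P_R2 = (8.768 - 0)²/9100 = 0.008449 W
  P_R3 = (9 - 8.757)²/620 = 0.00009535 W
  P_R4 = (0 - 8.757)²/10000 = 0.007668 W
  P_R5 = (8.768 - 8.757)²/24 = 0.000005611 W
P_total = P_R1 + P_R2 + P_R3 + P_R4 + P_R5 = 0.01655 W

Final answer: 0.01655 W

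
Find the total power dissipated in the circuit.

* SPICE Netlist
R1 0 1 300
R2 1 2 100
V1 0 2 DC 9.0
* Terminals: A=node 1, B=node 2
Nodal analysis, taking node 2 as the 0 V reference.
Source V1 fixes V_0 = 9 V.
KCL at each unknown node (sum of currents leaving = 0; resistances in Ω):
  Node 1: (V_1 - 9)/300 + (V_1 - 0)/100 = 0
Collecting terms: 0.01333 × V_1 = 0.03  =>  V_1 = 2.25 V
Power in each resistor, P = (ΔV)²/R:
  P_R1 = (9 - 2.25)²/300 = 0.1519 W
  P_R2 = (2.25 - 0)²/100 = 0.05063 W
P_total = P_R1 + P_R2 = 0.2025 W

Final answer: 0.2025 W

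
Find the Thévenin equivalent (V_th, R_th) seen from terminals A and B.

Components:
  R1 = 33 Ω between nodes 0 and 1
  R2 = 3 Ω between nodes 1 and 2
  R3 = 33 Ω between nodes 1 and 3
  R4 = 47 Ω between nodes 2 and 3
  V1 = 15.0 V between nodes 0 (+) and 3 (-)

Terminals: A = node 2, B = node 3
Step 1 — V_th is the open-circuit voltage V_A - V_B (nothing connected across the terminals).
Nodal analysis, taking node 3 as the 0 V reference.
Source V1 fixes V_0 = 15 V.
KCL at each unknown node (sum of currents leaving = 0; resistances in Ω):
  Node 1: (V_1 - 15)/33 + (V_1 - V_2)/3 + (V_1 - 0)/33 = 0
  Node 2: (V_2 - V_1)/3 + (V_2 - 0)/47 = 0
Collecting terms (coefficients in siemens):
  0.3939·V_1 - 0.3333·V_2 = 0.4545
  0.3546·V_2 - 0.3333·V_1 = 0
Determinant D = (0.3939)(0.3546) - (-0.3333)(-0.3333) = 0.02858
V_1 = [(0.4545)(0.3546) - (-0.3333)(0)]/D = 5.639 V
V_2 = [(0.3939)(0) - (0.4545)(-0.3333)]/D = 5.301 V
V_th = V_2 - V_3 = 5.301 - 0 = 5.301 V
Step 2 — R_th: zero the source — replace V1 by a short circuit (node 3 merges into node 0) — and find the resistance seen between A (node 2) and B (node 0).
Reduce the network between node 2 (A) and node 0 (B) by series/parallel combination:
  Rp1 = R1 ‖ R3 (parallel, both between nodes 0 and 1) = 1/(1/33 + 1/33) = 16.5 Ω
  Rs1 = R2 + Rp1 (series, joined only at node 1) = 3 + 16.5 = 19.5 Ω
  Rp2 = R4 ‖ Rs1 (parallel, both between nodes 0 and 2) = 1/(1/47 + 1/19.5) = 13.78 Ω
R_th = 13.78 Ω

Final answer: V_th = 5.301 V, R_th = 13.78 Ω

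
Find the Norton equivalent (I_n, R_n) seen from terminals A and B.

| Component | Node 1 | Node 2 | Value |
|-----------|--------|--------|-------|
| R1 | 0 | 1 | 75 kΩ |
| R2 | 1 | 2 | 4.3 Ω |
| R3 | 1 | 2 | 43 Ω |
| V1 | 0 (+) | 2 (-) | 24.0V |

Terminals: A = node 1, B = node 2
Find the Thévenin equivalent first; then I_n = V_th/R_th and R_n = R_th.
Step 1 — V_th is the open-circuit voltage V_A - V_B (nothing connected across the terminals).
Nodal analysis, taking node 2 as the 0 V reference.
Source V1 fixes V_0 = 24 V.
KCL at each unknown node (sum of currents leaving = 0; resistances in Ω):
  Node 1: (V_1 - 24)/75000 + (V_1 - 0)/4.3 + (V_1 - 0)/43 = 0
Collecting terms: 0.2558 × V_1 = 0.00032  =>  V_1 = 0.001251 V
V_th = V_1 - V_2 = 0.001251 - 0 = 0.001251 V
Step 2 — R_th: zero the source — replace V1 by a short circuit (node 2 merges into node 0) — and find the resistance seen between A (node 1) and B (node 0).
Reduce the network between node 1 (A) and node 0 (B) by series/parallel combination:
  Rp1 = R1 ‖ R2 ‖ R3 (parallel, all between nodes 0 and 1) = 1/(1/75000 + 1/4.3 + 1/43) = 3.909 Ω
R_th = 3.909 Ω
I_n = V_th/R_th = 0.001251/3.909 = 0.00032 A, and R_n = R_th = 3.909 Ω

Final answer: I_n = 0.00032 A, R_n = 3.909 Ω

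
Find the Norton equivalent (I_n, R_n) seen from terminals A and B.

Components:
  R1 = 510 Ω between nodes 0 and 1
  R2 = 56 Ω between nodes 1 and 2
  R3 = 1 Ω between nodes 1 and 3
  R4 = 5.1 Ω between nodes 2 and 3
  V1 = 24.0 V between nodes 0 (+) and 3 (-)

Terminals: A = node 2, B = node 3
Find the Thévenin equivalent first; then I_n = V_th/R_th and R_n = R_th.
Step 1 — V_th is the open-circuit voltage V_A - V_B (nothing connected across the terminals).
Nodal analysis, taking node 3 as the 0 V reference.
Source V1 fixes V_0 = 24 V.
KCL at each unknown node (sum of currents leaving = 0; resistances in Ω):
  Node 1: (V_1 - 24)/510 + (V_1 - V_2)/56 + (V_1 - 0)/1 = 0
  Node 2: (V_2 - V_1)/56 + (V_2 - 0)/5.1 = 0
Collecting terms (coefficients in siemens):
  1.02·V_1 - 0.01786·V_2 = 0.04706
  0.2139·V_2 - 0.01786·V_1 = 0
Determinant D = (1.02)(0.2139) - (-0.01786)(-0.01786) = 0.2179
V_1 = [(0.04706)(0.2139) - (-0.01786)(0)]/D = 0.04621 V
V_2 = [(1.02)(0) - (0.04706)(-0.01786)]/D = 0.003857 V
V_th = V_2 - V_3 = 0.003857 - 0 = 0.003857 V
Step 2 — R_th: zero the source — replace V1 by a short circuit (node 3 merges into node 0) — and find the resistance seen between A (node 2) and B (node 0).
Reduce the network between node 2 (A) and node 0 (B) by series/parallel combination:
  Rp1 = R1 ‖ R3 (parallel, both between nodes 0 and 1) = 1/(1/510 + 1/1) = 0.998 Ω
  Rs1 = R2 + Rp1 (series, joined only at node 1) = 56 + 0.998 = 57 Ω
  Rp2 = R4 ‖ Rs1 (parallel, both between nodes 0 and 2) = 1/(1/5.1 + 1/57) = 4.681 Ω
R_th = 4.681 Ω
I_n = V_th/R_th = 0.003857/4.681 = 0.000824 A, and R_n = R_th = 4.681 Ω

Final answer: I_n = 0.000824 A, R_n = 4.681 Ω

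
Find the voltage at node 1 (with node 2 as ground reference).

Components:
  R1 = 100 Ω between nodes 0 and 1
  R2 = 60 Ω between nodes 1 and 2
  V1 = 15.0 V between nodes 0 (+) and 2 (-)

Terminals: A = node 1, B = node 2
Nodal analysis, taking node 2 as the 0 V reference.
Source V1 fixes V_0 = 15 V.
KCL at each unknown node (sum of currents leaving = 0; resistances in Ω):
  Node 1: (V_1 - 15)/100 + (V_1 - 0)/60 = 0
Collecting terms: 0.02667 × V_1 = 0.15  =>  V_1 = 5.625 V
The requested potential is V_1 = 5.625 V.

Final answer: V_1 = 5.625 V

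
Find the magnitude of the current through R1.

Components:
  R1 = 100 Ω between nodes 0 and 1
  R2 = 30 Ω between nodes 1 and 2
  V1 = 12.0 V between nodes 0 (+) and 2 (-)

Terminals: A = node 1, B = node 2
Nodal analysis, taking node 2 as the 0 V reference.
Source V1 fixes V_0 = 12 V.
KCL at each unknown node (sum of currents leaving = 0; resistances in Ω):
  Node 1: (V_1 - 12)/100 + (V_1 - 0)/30 = 0
Collecting terms: 0.04333 × V_1 = 0.12  =>  V_1 = 2.769 V
I_R1 = (V_0 - V_1)/R1 = (12 - 2.769)/100 = 0.09231 A
|I_R1| = 0.09231 A

Final answer: |I_R1| = 0.09231 A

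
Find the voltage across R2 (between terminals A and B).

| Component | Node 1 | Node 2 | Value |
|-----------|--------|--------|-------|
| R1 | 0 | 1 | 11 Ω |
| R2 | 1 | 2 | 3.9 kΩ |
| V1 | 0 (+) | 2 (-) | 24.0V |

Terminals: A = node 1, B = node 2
R1 and R2 are in series across V1 (node 0 → node 1 → node 2), and the output A–B is taken across R2, so this is a voltage divider.
Series current: I = V1/(R1 + R2) = 24/(11 + 3900) = 24/3911 = 0.006137 A
V_R2 = I × R2 = V1 × R2/(R1 + R2) = 24 × 3900/3911 = 23.93 V

Final answer: 23.93 V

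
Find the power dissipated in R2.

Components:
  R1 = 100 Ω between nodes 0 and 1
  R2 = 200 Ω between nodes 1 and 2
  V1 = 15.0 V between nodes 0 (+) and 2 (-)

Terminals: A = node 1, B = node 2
Nodal analysis, taking node 2 as the 0 V reference.
Source V1 fixes V_0 = 15 V.
KCL at each unknown node (sum of currents leaving = 0; resistances in Ω):
  Node 1: (V_1 - 15)/100 + (V_1 - 0)/200 = 0
Collecting terms: 0.015 × V_1 = 0.15  =>  V_1 = 10 V
I_R2 = (V_1 - V_2)/R2 = (10 - 0)/200 = 0.05 A
P_R2 = I_R2² × R2 = (0.05)² × 200 = 0.5 W

Final answer: 0.5 W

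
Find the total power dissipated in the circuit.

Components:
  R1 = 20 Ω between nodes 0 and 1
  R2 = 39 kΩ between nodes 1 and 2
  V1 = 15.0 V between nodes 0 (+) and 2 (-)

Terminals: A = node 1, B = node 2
Nodal analysis, taking node 2 as the 0 V reference.
Source V1 fixes V_0 = 15 V.
KCL at each unknown node (sum of currents leaving = 0; resistances in Ω):
  Node 1: (V_1 - 15)/20 + (V_1 - 0)/39000 = 0
Collecting terms: 0.05003 × V_1 = 0.75  =>  V_1 = 14.99 V
Power in each resistor, P = (ΔV)²/R:
  P_R1 = (15 - 14.99)²/20 = 0.000002956 W
  P_R2 = (14.99 - 0)²/39000 = 0.005763 W
P_total = P_R1 + P_R2 = 0.005766 W

Final answer: 0.005766 W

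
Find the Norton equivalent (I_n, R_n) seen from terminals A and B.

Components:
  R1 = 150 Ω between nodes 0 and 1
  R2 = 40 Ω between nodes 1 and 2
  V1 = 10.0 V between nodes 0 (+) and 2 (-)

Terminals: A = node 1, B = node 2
Find the Thévenin equivalent first; then I_n = V_th/R_th and R_n = R_th.
Step 1 — V_th is the open-circuit voltage V_A - V_B (nothing connected across the terminals).
Nodal analysis, taking node 2 as the 0 V reference.
Source V1 fixes V_0 = 10 V.
KCL at each unknown node (sum of currents leaving = 0; resistances in Ω):
  Node 1: (V_1 - 10)/150 + (V_1 - 0)/40 = 0
Collecting terms: 0.03167 × V_1 = 0.06667  =>  V_1 = 2.105 V
V_th = V_1 - V_2 = 2.105 - 0 = 2.105 V
Step 2 — R_th: zero the source — replace V1 by a short circuit (node 2 merges into node 0) — and find the resistance seen between A (node 1) and B (node 0).
Reduce the network between node 1 (A) and node 0 (B) by series/parallel combination:
  Rp1 = R1 ‖ R2 (parallel, both between nodes 0 and 1) = 1/(1/150 + 1/40) = 31.58 Ω
R_th = 31.58 Ω
I_n = V_th/R_th = 2.105/31.58 = 0.06667 A, and R_n = R_th = 31.58 Ω

Final answer: I_n = 0.06667 A, R_n = 31.58 Ω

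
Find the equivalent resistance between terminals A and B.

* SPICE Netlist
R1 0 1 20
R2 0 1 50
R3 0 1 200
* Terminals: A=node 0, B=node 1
Reduce the network between node 0 (A) and node 1 (B) by series/parallel combination:
  Rp1 = R1 ‖ R2 ‖ R3 (parallel, all between nodes 0 and 1) = 1/(1/20 + 1/50 + 1/200) = 13.33 Ω
R_eq = 13.33 Ω

Final answer: 13.33 Ω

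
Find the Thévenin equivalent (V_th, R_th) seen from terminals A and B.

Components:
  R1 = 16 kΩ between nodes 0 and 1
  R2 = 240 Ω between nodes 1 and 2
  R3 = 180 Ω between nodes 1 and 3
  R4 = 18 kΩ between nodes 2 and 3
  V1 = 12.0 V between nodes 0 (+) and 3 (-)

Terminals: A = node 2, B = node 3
Step 1 — V_th is the open-circuit voltage V_A - V_B (nothing connected across the terminals).
Nodal analysis, taking node 3 as the 0 V reference.
Source V1 fixes V_0 = 12 V.
KCL at each unknown node (sum of currents leaving = 0; resistances in Ω):
  Node 1: (V_1 - 12)/16000 + (V_1 - V_2)/240 + (V_1 - 0)/180 = 0
  Node 2: (V_2 - V_1)/240 + (V_2 - 0)/18000 = 0
Collecting terms (coefficients in siemens):
  0.009785·V_1 - 0.004167·V_2 = 0.00075
  0.004222·V_2 - 0.004167·V_1 = 0
Determinant D = (0.009785)(0.004222) - (-0.004167)(-0.004167) = 0.00002395
V_1 = [(0.00075)(0.004222) - (-0.004167)(0)]/D = 0.1322 V
V_2 = [(0.009785)(0) - (0.00075)(-0.004167)]/D = 0.1305 V
V_th = V_2 - V_3 = 0.1305 - 0 = 0.1305 V
Step 2 — R_th: zero the source — replace V1 by a short circuit (node 3 merges into node 0) — and find the resistance seen between A (node 2) and B (node 0).
Reduce the network between node 2 (A) and node 0 (B) by series/parallel combination:
  Rp1 = R1 ‖ R3 (parallel, both between nodes 0 and 1) = 1/(1/16000 + 1/180) = 178 Ω
  Rs1 = R2 + Rp1 (series, joined only at node 1) = 240 + 178 = 418 Ω
  Rp2 = R4 ‖ Rs1 (parallel, both between nodes 0 and 2) = 1/(1/18000 + 1/418) = 408.5 Ω
R_th = 408.5 Ω

Final answer: V_th = 0.1305 V, R_th = 408.5 Ω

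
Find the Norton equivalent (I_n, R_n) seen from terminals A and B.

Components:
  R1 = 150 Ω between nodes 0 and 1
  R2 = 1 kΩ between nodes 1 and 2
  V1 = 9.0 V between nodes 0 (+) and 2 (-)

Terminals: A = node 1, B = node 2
Find the Thévenin equivalent first; then I_n = V_th/R_th and R_n = R_th.
Step 1 — V_th is the open-circuit voltage V_A - V_B (nothing connected across the terminals).
Nodal analysis, taking node 2 as the 0 V reference.
Source V1 fixes V_0 = 9 V.
KCL at each unknown node (sum of currents leaving = 0; resistances in Ω):
  Node 1: (V_1 - 9)/150 + (V_1 - 0)/1000 = 0
Collecting terms: 0.007667 × V_1 = 0.06  =>  V_1 = 7.826 V
V_th = V_1 - V_2 = 7.826 - 0 = 7.826 V
Step 2 — R_th: zero the source — replace V1 by a short circuit (node 2 merges into node 0) — and find the resistance seen between A (node 1) and B (node 0).
Reduce the network between node 1 (A) and node 0 (B) by series/parallel combination:
  Rp1 = R1 ‖ R2 (parallel, both between nodes 0 and 1) = 1/(1/150 + 1/1000) = 130.4 Ω
R_th = 130.4 Ω
I_n = V_th/R_th = 7.826/130.4 = 0.06 A, and R_n = R_th = 130.4 Ω

Final answer: I_n = 0.06 A, R_n = 130.4 Ω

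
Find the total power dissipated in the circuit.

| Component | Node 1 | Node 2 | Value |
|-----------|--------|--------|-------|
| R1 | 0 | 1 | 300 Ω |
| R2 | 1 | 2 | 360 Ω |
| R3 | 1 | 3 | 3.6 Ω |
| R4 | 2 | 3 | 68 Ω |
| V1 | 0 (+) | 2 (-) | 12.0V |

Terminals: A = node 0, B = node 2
Nodal analysis, taking node 2 as the 0 V reference.
Source V1 fixes V_0 = 12 V.
KCL at each unknown node (sum of currents leaving = 0; resistances in Ω):
  Node 1: (V_1 - 12)/300 + (V_1 - 0)/360 + (V_1 - V_3)/3.6 = 0
  Node 3: (V_3 - V_1)/3.6 + (V_3 - 0)/68 = 0
Collecting terms (coefficients in siemens):
  0.2839·V_1 - 0.2778·V_3 = 0.04
  0.2925·V_3 - 0.2778·V_1 = 0
Determinant D = (0.2839)(0.2925) - (-0.2778)(-0.2778) = 0.005872
V_1 = [(0.04)(0.2925) - (-0.2778)(0)]/D = 1.992 V
V_3 = [(0.2839)(0) - (0.04)(-0.2778)]/D = 1.892 V
Power in each resistor, P = (ΔV)²/R:
  P_R1 = (12 - 1.992)²/300 = 0.3338 W
  P_R2 = (1.992 - 0)²/360 = 0.01103 W
  P_R3 = (1.992 - 1.892)²/3.6 = 0.002787 W
  P_R4 = (0 - 1.892)²/68 = 0.05265 W
P_total = P_R1 + P_R2 + P_R3 + P_R4 = 0.4003 W

Final answer: 0.4003 W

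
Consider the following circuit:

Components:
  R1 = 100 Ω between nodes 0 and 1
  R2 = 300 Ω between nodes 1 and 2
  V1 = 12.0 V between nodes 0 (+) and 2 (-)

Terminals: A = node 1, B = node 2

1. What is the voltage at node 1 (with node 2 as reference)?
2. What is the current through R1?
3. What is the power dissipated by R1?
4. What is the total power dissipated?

Nodal analysis, taking node 2 as the 0 V reference.
Source V1 fixes V_0 = 12 V.
KCL at each unknown node (sum of currents leaving = 0; resistances in Ω):
  Node 1: (V_1 - 12)/100 + (V_1 - 0)/300 = 0
Collecting terms: 0.01333 × V_1 = 0.12  =>  V_1 = 9 V
Part 1:
  Read off the nodal solution: V_1 = 9 V
Part 2:
  I_R1 = (V_0 - V_1)/R1 = (12 - 9)/100 = 0.03 A
  Magnitude: I_R1 = 0.03 A
Part 3:
  I_R1 = (V_0 - V_1)/R1 = (12 - 9)/100 = 0.03 A
  P_R1 = I_R1² × R1 = (0.03)² × 100 = 0.09 W
Part 4:
  Power in each resistor, P = (ΔV)²/R:
    P_R1 = (12 - 9)²/100 = 0.09 W
    P_R2 = (9 - 0)²/300 = 0.27 W
  P_total = P_R1 + P_R2 = 0.36 W

Final answers:
1. V_1 = 9 V
2. I_R1 = 0.03 A
3. P_R1 = 0.09 W
4. P_total = 0.36 W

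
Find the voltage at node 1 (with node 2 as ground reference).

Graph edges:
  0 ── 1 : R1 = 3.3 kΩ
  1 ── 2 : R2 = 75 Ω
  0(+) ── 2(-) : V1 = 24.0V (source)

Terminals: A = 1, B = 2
Nodal analysis, taking node 2 as the 0 V reference.
Source V1 fixes V_0 = 24 V.
KCL at each unknown node (sum of currents leaving = 0; resistances in Ω):
  Node 1: (V_1 - 24)/3300 + (V_1 - 0)/75 = 0
Collecting terms: 0.01364 × V_1 = 0.007273  =>  V_1 = 0.5333 V
The requested potential is V_1 = 0.5333 V.

Final answer: V_1 = 0.5333 V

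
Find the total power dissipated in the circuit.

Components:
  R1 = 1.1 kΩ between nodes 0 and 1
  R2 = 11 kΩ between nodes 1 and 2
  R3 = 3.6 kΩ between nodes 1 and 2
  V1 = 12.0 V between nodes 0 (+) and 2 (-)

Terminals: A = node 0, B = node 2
Nodal analysis, taking node 2 as the 0 V reference.
Source V1 fixes V_0 = 12 V.
KCL at each unknown node (sum of currents leaving = 0; resistances in Ω):
  Node 1: (V_1 - 12)/1100 + (V_1 - 0)/11000 + (V_1 - 0)/3600 = 0
Collecting terms: 0.001278 × V_1 = 0.01091  =>  V_1 = 8.538 V
Power in each resistor, P = (ΔV)²/R:
  P_R1 = (12 - 8.538)²/1100 = 0.0109 W
  P_R2 = (8.538 - 0)²/11000 = 0.006626 W
  P_R3 = (8.538 - 0)²/3600 = 0.02025 W
P_total = P_R1 + P_R2 + P_R3 = 0.03777 W

Final answer: 0.03777 W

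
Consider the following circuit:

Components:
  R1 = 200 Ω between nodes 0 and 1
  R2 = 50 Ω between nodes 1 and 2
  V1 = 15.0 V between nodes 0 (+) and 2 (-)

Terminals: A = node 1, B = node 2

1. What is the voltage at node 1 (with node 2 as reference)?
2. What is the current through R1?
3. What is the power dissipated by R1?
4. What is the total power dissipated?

Nodal analysis, taking node 2 as the 0 V reference.
Source V1 fixes V_0 = 15 V.
KCL at each unknown node (sum of currents leaving = 0; resistances in Ω):
  Node 1: (V_1 - 15)/200 + (V_1 - 0)/50 = 0
Collecting terms: 0.025 × V_1 = 0.075  =>  V_1 = 3 V
Part 1:
  Read off the nodal solution: V_1 = 3 V
Part 2:
  I_R1 = (V_0 - V_1)/R1 = (15 - 3)/200 = 0.06 A
  Magnitude: I_R1 = 0.06 A
Part 3:
  I_R1 = (V_0 - V_1)/R1 = (15 - 3)/200 = 0.06 A
  P_R1 = I_R1² × R1 = (0.06)² × 200 = 0.72 W
Part 4:
  Power in each resistor, P = (ΔV)²/R:
    P_R1 = (15 - 3)²/200 = 0.72 W
    P_R2 = (3 - 0)²/50 = 0.18 W
  P_total = P_R1 + P_R2 = 0.9 W

Final answers:
1. V_1 = 3 V
2. I_R1 = 0.06 A
3. P_R1 = 0.72 W
4. P_total = 0.9 W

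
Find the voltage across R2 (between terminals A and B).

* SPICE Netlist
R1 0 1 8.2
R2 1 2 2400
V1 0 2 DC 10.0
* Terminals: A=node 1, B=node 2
R1 and R2 are in series across V1 (node 0 → node 1 → node 2), and the output A–B is taken across R2, so this is a voltage divider.
Series current: I = V1/(R1 + R2) = 10/(8.2 + 2400) = 10/2408 = 0.004152 A
V_R2 = I × R2 = V1 × R2/(R1 + R2) = 10 × 2400/2408 = 9.966 V

Final answer: 9.966 V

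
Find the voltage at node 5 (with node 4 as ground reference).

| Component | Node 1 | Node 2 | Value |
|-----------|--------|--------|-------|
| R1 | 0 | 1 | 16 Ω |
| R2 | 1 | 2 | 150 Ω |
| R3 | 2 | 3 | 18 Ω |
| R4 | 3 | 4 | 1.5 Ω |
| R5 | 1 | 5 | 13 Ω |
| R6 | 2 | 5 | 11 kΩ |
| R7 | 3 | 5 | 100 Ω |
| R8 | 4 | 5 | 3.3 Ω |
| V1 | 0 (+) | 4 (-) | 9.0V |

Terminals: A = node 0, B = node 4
Nodal analysis, taking node 4 as the 0 V reference.
Source V1 fixes V_0 = 9 V.
KCL at each unknown node (sum of currents leaving = 0; resistances in Ω):
  Node 1: (V_1 - 9)/16 + (V_1 - V_2)/150 + (V_1 - V_5)/13 = 0
  Node 2: (V_2 - V_1)/150 + (V_2 - V_3)/18 + (V_2 - V_5)/11000 = 0
  Node 3: (V_3 - V_2)/18 + (V_3 - 0)/1.5 + (V_3 - V_5)/100 = 0
  Node 5: (V_5 - V_1)/13 + (V_5 - V_2)/11000 + (V_5 - V_3)/100 + (V_5 - 0)/3.3 = 0
Collecting terms (coefficients in siemens):
  0.1461·V_1 - 0.006667·V_2 - 0.07692·V_5 = 0.5625
  0.06231·V_2 - 0.006667·V_1 - 0.05556·V_3 - 0.00009091·V_5 = 0
  0.7322·V_3 - 0.05556·V_2 - 0.01·V_5 = 0
  0.39·V_5 - 0.07692·V_1 - 0.00009091·V_2 - 0.01·V_3 = 0
Solving these 4 simultaneous equations (Gaussian elimination) gives:
  V_1 = 4.323 V, V_2 = 0.5086 V, V_3 = 0.05025 V, V_5 = 0.854 V
The requested potential is V_5 = 0.854 V.

Final answer: V_5 = 0.854 V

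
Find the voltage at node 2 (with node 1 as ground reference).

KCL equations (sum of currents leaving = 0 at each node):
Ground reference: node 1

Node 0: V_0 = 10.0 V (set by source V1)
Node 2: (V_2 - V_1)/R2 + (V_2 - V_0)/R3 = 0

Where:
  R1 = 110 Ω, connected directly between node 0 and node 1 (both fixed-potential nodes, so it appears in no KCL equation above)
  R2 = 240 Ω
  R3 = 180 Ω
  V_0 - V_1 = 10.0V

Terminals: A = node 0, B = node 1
Nodal analysis, taking node 1 as the 0 V reference.
Source V1 fixes V_0 = 10 V.
KCL at each unknown node (sum of currents leaving = 0; resistances in Ω):
  Node 2: (V_2 - 0)/240 + (V_2 - 10)/180 = 0
Collecting terms: 0.009722 × V_2 = 0.05556  =>  V_2 = 5.714 V
The requested potential is V_2 = 5.714 V.

Final answer: V_2 = 5.714 V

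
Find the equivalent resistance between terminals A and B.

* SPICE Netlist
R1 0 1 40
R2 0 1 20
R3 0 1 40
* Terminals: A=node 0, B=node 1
Reduce the network between node 0 (A) and node 1 (B) by series/parallel combination:
  Rp1 = R1 ‖ R2 ‖ R3 (parallel, all between nodes 0 and 1) = 1/(1/40 + 1/20 + 1/40) = 10 Ω
R_eq = 10 Ω

Final answer: 10 Ω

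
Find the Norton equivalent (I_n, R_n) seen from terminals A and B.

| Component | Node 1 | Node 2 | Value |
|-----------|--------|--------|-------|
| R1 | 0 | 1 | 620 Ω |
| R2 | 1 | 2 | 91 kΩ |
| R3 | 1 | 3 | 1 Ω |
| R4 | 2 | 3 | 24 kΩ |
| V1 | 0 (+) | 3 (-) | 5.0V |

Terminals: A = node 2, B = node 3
Find the Thévenin equivalent first; then I_n = V_th/R_th and R_n = R_th.
Step 1 — V_th is the open-circuit voltage V_A - V_B (nothing connected across the terminals).
Nodal analysis, taking node 3 as the 0 V reference.
Source V1 fixes V_0 = 5 V.
KCL at each unknown node (sum of currents leaving = 0; resistances in Ω):
  Node 1: (V_1 - 5)/620 + (V_1 - V_2)/91000 + (V_1 - 0)/1 = 0
  Node 2: (V_2 - V_1)/91000 + (V_2 - 0)/24000 = 0
Collecting terms (coefficients in siemens):
  1.002·V_1 - 0.00001099·V_2 = 0.008065
  0.00005266·V_2 - 0.00001099·V_1 = 0
Determinant D = (1.002)(0.00005266) - (-0.00001099)(-0.00001099) = 0.00005274
V_1 = [(0.008065)(0.00005266) - (-0.00001099)(0)]/D = 0.008051 V
V_2 = [(1.002)(0) - (0.008065)(-0.00001099)]/D = 0.00168 V
V_th = V_2 - V_3 = 0.00168 - 0 = 0.00168 V
Step 2 — R_th: zero the source — replace V1 by a short circuit (node 3 merges into node 0) — and find the resistance seen between A (node 2) and B (node 0).
Reduce the network between node 2 (A) and node 0 (B) by series/parallel combination:
  Rp1 = R1 ‖ R3 (parallel, both between nodes 0 and 1) = 1/(1/620 + 1/1) = 0.9984 Ω
  Rs1 = R2 + Rp1 (series, joined only at node 1) = 91000 + 0.9984 = 91000 Ω
  Rp2 = R4 ‖ Rs1 (parallel, both between nodes 0 and 2) = 1/(1/24000 + 1/91000) = 18990 Ω
R_th = 18.99 kΩ
I_n = V_th/R_th = 0.00168/18990 = 0.00000008848 A, and R_n = R_th = 18.99 kΩ

Final answer: I_n = 8.848e-08 A, R_n = 18.99 kΩ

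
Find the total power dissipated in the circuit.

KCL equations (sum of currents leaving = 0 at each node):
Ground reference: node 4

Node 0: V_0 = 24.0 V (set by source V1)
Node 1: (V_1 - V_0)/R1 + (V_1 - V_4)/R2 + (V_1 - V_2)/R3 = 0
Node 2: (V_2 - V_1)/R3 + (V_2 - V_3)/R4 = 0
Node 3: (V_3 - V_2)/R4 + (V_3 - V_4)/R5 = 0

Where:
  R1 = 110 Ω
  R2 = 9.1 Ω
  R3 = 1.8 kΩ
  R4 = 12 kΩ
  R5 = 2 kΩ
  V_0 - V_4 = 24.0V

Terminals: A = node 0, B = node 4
Nodal analysis, taking node 4 as the 0 V reference.
Source V1 fixes V_0 = 24 V.
KCL at each unknown node (sum of currents leaving = 0; resistances in Ω):
  Node 1: (V_1 - 24)/110 + (V_1 - 0)/9.1 + (V_1 - V_2)/1800 = 0
  Node 2: (V_2 - V_1)/1800 + (V_2 - V_3)/12000 = 0
  Node 3: (V_3 - V_2)/12000 + (V_3 - 0)/2000 = 0
Collecting terms (coefficients in siemens):
  0.1195·V_1 - 0.0005556·V_2 = 0.2182
  0.0006389·V_2 - 0.0005556·V_1 - 0.00008333·V_3 = 0
  0.0005833·V_3 - 0.00008333·V_2 = 0
Solving these 3 simultaneous equations (Gaussian elimination) gives:
  V_1 = 1.833 V, V_2 = 1.624 V, V_3 = 0.232 V
Power in each resistor, P = (ΔV)²/R:
  P_R1 = (24 - 1.833)²/110 = 4.467 W
  P_R2 = (1.833 - 0)²/9.1 = 0.3691 W
  P_R3 = (1.833 - 1.624)²/1800 = 0.00002422 W
  P_R4 = (1.624 - 0.232)²/12000 = 0.0001615 W
  P_R5 = (0.232 - 0)²/2000 = 0.00002691 W
P_total = P_R1 + P_R2 + P_R3 + P_R4 + P_R5 = 4.836 W

Final answer: 4.836 W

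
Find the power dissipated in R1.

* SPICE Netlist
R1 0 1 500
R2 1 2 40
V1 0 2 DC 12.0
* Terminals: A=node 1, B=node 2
Nodal analysis, taking node 2 as the 0 V reference.
Source V1 fixes V_0 = 12 V.
KCL at each unknown node (sum of currents leaving = 0; resistances in Ω):
  Node 1: (V_1 - 12)/500 + (V_1 - 0)/40 = 0
Collecting terms: 0.027 × V_1 = 0.024  =>  V_1 = 0.8889 V
I_R1 = (V_0 - V_1)/R1 = (12 - 0.8889)/500 = 0.02222 A
P_R1 = I_R1² × R1 = (0.02222)² × 500 = 0.2469 W

Final answer: 0.2469 W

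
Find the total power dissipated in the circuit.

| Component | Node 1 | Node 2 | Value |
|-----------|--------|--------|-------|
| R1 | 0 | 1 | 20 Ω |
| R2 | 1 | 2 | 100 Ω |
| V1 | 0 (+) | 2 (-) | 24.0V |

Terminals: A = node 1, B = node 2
Nodal analysis, taking node 2 as the 0 V reference.
Source V1 fixes V_0 = 24 V.
KCL at each unknown node (sum of currents leaving = 0; resistances in Ω):
  Node 1: (V_1 - 24)/20 + (V_1 - 0)/100 = 0
Collecting terms: 0.06 × V_1 = 1.2  =>  V_1 = 20 V
Power in each resistor, P = (ΔV)²/R:
  P_R1 = (24 - 20)²/20 = 0.8 W
  P_R2 = (20 - 0)²/100 = 4 W
P_total = P_R1 + P_R2 = 4.8 W

Final answer: 4.8 W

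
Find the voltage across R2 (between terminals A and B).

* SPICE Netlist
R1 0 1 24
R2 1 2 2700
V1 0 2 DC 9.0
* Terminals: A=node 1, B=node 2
R1 and R2 are in series across V1 (node 0 → node 1 → node 2), and the output A–B is taken across R2, so this is a voltage divider.
Series current: I = V1/(R1 + R2) = 9/(24 + 2700) = 9/2724 = 0.003304 A
V_R2 = I × R2 = V1 × R2/(R1 + R2) = 9 × 2700/2724 = 8.921 V

Final answer: 8.921 V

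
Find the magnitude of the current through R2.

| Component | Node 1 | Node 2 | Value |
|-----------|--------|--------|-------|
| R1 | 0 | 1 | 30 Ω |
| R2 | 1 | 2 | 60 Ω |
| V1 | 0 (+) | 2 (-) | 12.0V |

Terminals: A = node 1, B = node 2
Nodal analysis, taking node 2 as the 0 V reference.
Source V1 fixes V_0 = 12 V.
KCL at each unknown node (sum of currents leaving = 0; resistances in Ω):
  Node 1: (V_1 - 12)/30 + (V_1 - 0)/60 = 0
Collecting terms: 0.05 × V_1 = 0.4  =>  V_1 = 8 V
I_R2 = (V_1 - V_2)/R2 = (8 - 0)/60 = 0.1333 A
|I_R2| = 0.1333 A

Final answer: |I_R2| = 0.1333 A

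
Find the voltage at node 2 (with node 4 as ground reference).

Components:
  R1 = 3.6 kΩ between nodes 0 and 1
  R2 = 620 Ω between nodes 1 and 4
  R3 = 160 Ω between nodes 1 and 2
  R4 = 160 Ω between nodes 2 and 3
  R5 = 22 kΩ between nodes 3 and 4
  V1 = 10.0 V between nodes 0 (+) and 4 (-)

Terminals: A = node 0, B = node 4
Nodal analysis, taking node 4 as the 0 V reference.
Source V1 fixes V_0 = 10 V.
KCL at each unknown node (sum of currents leaving = 0; resistances in Ω):
  Node 1: (V_1 - 10)/3600 + (V_1 - 0)/620 + (V_1 - V_2)/160 = 0
  Node 2: (V_2 - V_1)/160 + (V_2 - V_3)/160 = 0
  Node 3: (V_3 - V_2)/160 + (V_3 - 0)/22000 = 0
Collecting terms (coefficients in siemens):
  0.008141·V_1 - 0.00625·V_2 = 0.002778
  0.0125·V_2 - 0.00625·V_1 - 0.00625·V_3 = 0
  0.006295·V_3 - 0.00625·V_2 = 0
Solving these 3 simultaneous equations (Gaussian elimination) gives:
  V_1 = 1.435 V, V_2 = 1.425 V, V_3 = 1.415 V
The requested potential is V_2 = 1.425 V.

Final answer: V_2 = 1.425 V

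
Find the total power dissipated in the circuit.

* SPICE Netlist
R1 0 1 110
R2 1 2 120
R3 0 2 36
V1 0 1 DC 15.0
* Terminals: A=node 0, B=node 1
Nodal analysis, taking node 1 as the 0 V reference.
Source V1 fixes V_0 = 15 V.
KCL at each unknown node (sum of currents leaving = 0; resistances in Ω):
  Node 2: (V_2 - 0)/120 + (V_2 - 15)/36 = 0
Collecting terms: 0.03611 × V_2 = 0.4167  =>  V_2 = 11.54 V
Power in each resistor, P = (ΔV)²/R:
  P_R1 = (15 - 0)²/110 = 2.045 W
  P_R2 = (0 - 11.54)²/120 = 1.109 W
  P_R3 = (15 - 11.54)²/36 = 0.3328 W
P_total = P_R1 + P_R2 + P_R3 = 3.488 W

Final answer: 3.488 W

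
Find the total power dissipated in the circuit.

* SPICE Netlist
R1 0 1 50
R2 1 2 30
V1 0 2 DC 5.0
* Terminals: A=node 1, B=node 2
Nodal analysis, taking node 2 as the 0 V reference.
Source V1 fixes V_0 = 5 V.
KCL at each unknown node (sum of currents leaving = 0; resistances in Ω):
  Node 1: (V_1 - 5)/50 + (V_1 - 0)/30 = 0
Collecting terms: 0.05333 × V_1 = 0.1  =>  V_1 = 1.875 V
Power in each resistor, P = (ΔV)²/R:
  P_R1 = (5 - 1.875)²/50 = 0.1953 W
  P_R2 = (1.875 - 0)²/30 = 0.1172 W
P_total = P_R1 + P_R2 = 0.3125 W

Final answer: 0.3125 W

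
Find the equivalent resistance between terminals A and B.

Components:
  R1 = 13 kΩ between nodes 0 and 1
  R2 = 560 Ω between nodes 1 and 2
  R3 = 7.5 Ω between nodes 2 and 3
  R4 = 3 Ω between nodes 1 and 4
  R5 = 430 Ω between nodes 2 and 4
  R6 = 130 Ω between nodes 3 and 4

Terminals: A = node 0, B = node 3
The network is not a plain series/parallel combination. Inject a 1 A test current into terminal A (node 0) and return it from terminal B (node 3); then R_eq = V_A / (1 A).
Nodal analysis, taking node 3 as the 0 V reference.
Current source I_test pushes 1 A into node 0 and draws it out of node 3.
KCL at each unknown node (sum of currents leaving = 0; resistances in Ω):
  Node 0: (V_0 - V_1)/13000 - 1 = 0
  Node 1: (V_1 - V_0)/13000 + (V_1 - V_2)/560 + (V_1 - V_4)/3 = 0
  Node 2: (V_2 - V_1)/560 + (V_2 - 0)/7.5 + (V_2 - V_4)/430 = 0
  Node 4: (V_4 - V_1)/3 + (V_4 - V_2)/430 + (V_4 - 0)/130 = 0
Collecting terms (coefficients in siemens):
  0.00007692·V_0 - 0.00007692·V_1 = 1
  0.3352·V_1 - 0.00007692·V_0 - 0.001786·V_2 - 0.3333·V_4 = 0
  0.1374·V_2 - 0.001786·V_1 - 0.002326·V_4 = 0
  0.3434·V_4 - 0.3333·V_1 - 0.002326·V_2 = 0
Solving these 4 simultaneous equations (Gaussian elimination) gives:
  V_0 = 13090 V, V_1 = 87.78 V, V_2 = 2.583 V, V_4 = 85.23 V
R_eq = V_0 / 1 A = 13090 Ω = 13.09 kΩ

Final answer: 13.09 kΩ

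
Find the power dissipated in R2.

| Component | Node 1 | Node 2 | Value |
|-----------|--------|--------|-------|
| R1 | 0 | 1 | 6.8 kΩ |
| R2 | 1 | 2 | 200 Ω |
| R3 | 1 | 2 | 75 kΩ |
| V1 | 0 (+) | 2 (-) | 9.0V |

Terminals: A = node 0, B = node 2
Nodal analysis, taking node 2 as the 0 V reference.
Source V1 fixes V_0 = 9 V.
KCL at each unknown node (sum of currents leaving = 0; resistances in Ω):
  Node 1: (V_1 - 9)/6800 + (V_1 - 0)/200 + (V_1 - 0)/75000 = 0
Collecting terms: 0.00516 × V_1 = 0.001324  =>  V_1 = 0.2565 V
I_R2 = (V_1 - V_2)/R2 = (0.2565 - 0)/200 = 0.001282 A
P_R2 = I_R2² × R2 = (0.001282)² × 200 = 0.0003289 W

Final answer: 0.0003289 W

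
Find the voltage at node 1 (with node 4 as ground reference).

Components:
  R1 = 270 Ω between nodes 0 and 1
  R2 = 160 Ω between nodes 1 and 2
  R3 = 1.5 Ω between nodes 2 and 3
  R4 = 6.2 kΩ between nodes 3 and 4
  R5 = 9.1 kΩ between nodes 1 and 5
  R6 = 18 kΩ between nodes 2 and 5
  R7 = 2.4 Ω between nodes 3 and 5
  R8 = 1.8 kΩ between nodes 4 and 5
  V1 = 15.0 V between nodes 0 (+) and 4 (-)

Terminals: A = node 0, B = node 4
Nodal analysis, taking node 4 as the 0 V reference.
Source V1 fixes V_0 = 15 V.
KCL at each unknown node (sum of currents leaving = 0; resistances in Ω):
  Node 1: (V_1 - 15)/270 + (V_1 - V_2)/160 + (V_1 - V_5)/9100 = 0
  Node 2: (V_2 - V_1)/160 + (V_2 - V_3)/1.5 + (V_2 - V_5)/18000 = 0
  Node 3: (V_3 - V_2)/1.5 + (V_3 - 0)/6200 + (V_3 - V_5)/2.4 = 0
  Node 5: (V_5 - V_1)/9100 + (V_5 - V_2)/18000 + (V_5 - V_3)/2.4 + (V_5 - 0)/1800 = 0
Collecting terms (coefficients in siemens):
  0.01006·V_1 - 0.00625·V_2 - 0.0001099·V_5 = 0.05556
  0.673·V_2 - 0.00625·V_1 - 0.6667·V_3 - 0.00005556·V_5 = 0
  1.083·V_3 - 0.6667·V_2 - 0.4167·V_5 = 0
  0.4174·V_5 - 0.0001099·V_1 - 0.00005556·V_2 - 0.4167·V_3 = 0
Solving these 4 simultaneous equations (Gaussian elimination) gives:
  V_1 = 12.78 V, V_2 = 11.49 V, V_3 = 11.48 V, V_5 = 11.46 V
The requested potential is V_1 = 12.78 V.

Final answer: V_1 = 12.78 V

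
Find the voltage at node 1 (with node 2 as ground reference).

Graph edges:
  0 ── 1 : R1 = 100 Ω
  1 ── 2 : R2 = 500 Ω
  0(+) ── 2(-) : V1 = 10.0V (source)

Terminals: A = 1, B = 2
Nodal analysis, taking node 2 as the 0 V reference.
Source V1 fixes V_0 = 10 V.
KCL at each unknown node (sum of currents leaving = 0; resistances in Ω):
  Node 1: (V_1 - 10)/100 + (V_1 - 0)/500 = 0
Collecting terms: 0.012 × V_1 = 0.1  =>  V_1 = 8.333 V
The requested potential is V_1 = 8.333 V.

Final answer: V_1 = 8.333 V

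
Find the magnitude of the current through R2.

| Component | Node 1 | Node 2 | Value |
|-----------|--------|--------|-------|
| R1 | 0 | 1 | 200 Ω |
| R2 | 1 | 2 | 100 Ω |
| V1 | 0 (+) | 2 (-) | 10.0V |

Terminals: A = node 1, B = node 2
Nodal analysis, taking node 2 as the 0 V reference.
Source V1 fixes V_0 = 10 V.
KCL at each unknown node (sum of currents leaving = 0; resistances in Ω):
  Node 1: (V_1 - 10)/200 + (V_1 - 0)/100 = 0
Collecting terms: 0.015 × V_1 = 0.05  =>  V_1 = 3.333 V
I_R2 = (V_1 - V_2)/R2 = (3.333 - 0)/100 = 0.03333 A
|I_R2| = 0.03333 A

Final answer: |I_R2| = 0.03333 A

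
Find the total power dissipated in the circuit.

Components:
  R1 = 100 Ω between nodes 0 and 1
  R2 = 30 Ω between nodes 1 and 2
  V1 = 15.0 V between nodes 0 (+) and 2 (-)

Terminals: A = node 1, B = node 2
Nodal analysis, taking node 2 as the 0 V reference.
Source V1 fixes V_0 = 15 V.
KCL at each unknown node (sum of currents leaving = 0; resistances in Ω):
  Node 1: (V_1 - 15)/100 + (V_1 - 0)/30 = 0
Collecting terms: 0.04333 × V_1 = 0.15  =>  V_1 = 3.462 V
Power in each resistor, P = (ΔV)²/R:
  P_R1 = (15 - 3.462)²/100 = 1.331 W
  P_R2 = (3.462 - 0)²/30 = 0.3994 W
P_total = P_R1 + P_R2 = 1.731 W

Final answer: 1.731 W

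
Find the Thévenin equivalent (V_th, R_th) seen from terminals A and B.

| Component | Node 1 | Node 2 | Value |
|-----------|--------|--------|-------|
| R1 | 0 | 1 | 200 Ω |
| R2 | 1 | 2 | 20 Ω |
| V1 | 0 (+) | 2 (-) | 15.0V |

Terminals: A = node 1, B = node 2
Step 1 — V_th is the open-circuit voltage V_A - V_B (nothing connected across the terminals).
Nodal analysis, taking node 2 as the 0 V reference.
Source V1 fixes V_0 = 15 V.
KCL at each unknown node (sum of currents leaving = 0; resistances in Ω):
  Node 1: (V_1 - 15)/200 + (V_1 - 0)/20 = 0
Collecting terms: 0.055 × V_1 = 0.075  =>  V_1 = 1.364 V
V_th = V_1 - V_2 = 1.364 - 0 = 1.364 V
Step 2 — R_th: zero the source — replace V1 by a short circuit (node 2 merges into node 0) — and find the resistance seen between A (node 1) and B (node 0).
Reduce the network between node 1 (A) and node 0 (B) by series/parallel combination:
  Rp1 = R1 ‖ R2 (parallel, both between nodes 0 and 1) = 1/(1/200 + 1/20) = 18.18 Ω
R_th = 18.18 Ω

Final answer: V_th = 1.364 V, R_th = 18.18 Ω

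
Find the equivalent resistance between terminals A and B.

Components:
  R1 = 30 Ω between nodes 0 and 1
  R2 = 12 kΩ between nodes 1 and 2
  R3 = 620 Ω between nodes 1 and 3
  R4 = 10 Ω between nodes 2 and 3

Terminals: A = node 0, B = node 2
Reduce the network between node 0 (A) and node 2 (B) by series/parallel combination:
  Rs1 = R3 + R4 (series, joined only at node 3) = 620 + 10 = 630 Ω
  Rp1 = R2 ‖ Rs1 (parallel, both between nodes 1 and 2) = 1/(1/12000 + 1/630) = 598.6 Ω
  Rs2 = R1 + Rp1 (series, joined only at node 1) = 30 + 598.6 = 628.6 Ω
R_eq = 628.6 Ω

Final answer: 628.6 Ω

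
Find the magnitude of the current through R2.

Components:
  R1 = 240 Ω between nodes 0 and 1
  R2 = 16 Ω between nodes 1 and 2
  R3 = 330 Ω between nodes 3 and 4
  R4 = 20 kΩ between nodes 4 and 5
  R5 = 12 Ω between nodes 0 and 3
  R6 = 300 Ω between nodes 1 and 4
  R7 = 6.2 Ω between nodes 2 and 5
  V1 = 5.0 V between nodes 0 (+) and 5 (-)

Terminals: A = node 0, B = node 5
Nodal analysis, taking node 5 as the 0 V reference.
Source V1 fixes V_0 = 5 V.
KCL at each unknown node (sum of currents leaving = 0; resistances in Ω):
  Node 1: (V_1 - 5)/240 + (V_1 - V_2)/16 + (V_1 - V_4)/300 = 0
  Node 2: (V_2 - V_1)/16 + (V_2 - 0)/6.2 = 0
  Node 3: (V_3 - V_4)/330 + (V_3 - 5)/12 = 0
  Node 4: (V_4 - V_3)/330 + (V_4 - 0)/20000 + (V_4 - V_1)/300 = 0
Collecting terms (coefficients in siemens):
  0.07·V_1 - 0.0625·V_2 - 0.003333·V_4 = 0.02083
  0.2238·V_2 - 0.0625·V_1 = 0
  0.08636·V_3 - 0.00303·V_4 = 0.4167
  0.006414·V_4 - 0.003333·V_1 - 0.00303·V_3 = 0
Solving these 4 simultaneous equations (Gaussian elimination) gives:
  V_1 = 0.5624 V, V_2 = 0.1571 V, V_3 = 4.916 V, V_4 = 2.615 V
I_R2 = (V_1 - V_2)/R2 = (0.5624 - 0.1571)/16 = 0.02533 A
|I_R2| = 0.02533 A

Final answer: |I_R2| = 0.02533 A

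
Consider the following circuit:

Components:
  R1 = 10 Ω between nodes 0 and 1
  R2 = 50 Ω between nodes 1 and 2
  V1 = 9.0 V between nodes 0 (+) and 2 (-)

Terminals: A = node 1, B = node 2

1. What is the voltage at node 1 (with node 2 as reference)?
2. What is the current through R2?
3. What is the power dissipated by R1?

Nodal analysis, taking node 2 as the 0 V reference.
Source V1 fixes V_0 = 9 V.
KCL at each unknown node (sum of currents leaving = 0; resistances in Ω):
  Node 1: (V_1 - 9)/10 + (V_1 - 0)/50 = 0
Collecting terms: 0.12 × V_1 = 0.9  =>  V_1 = 7.5 V
Part 1:
  Read off the nodal solution: V_1 = 7.5 V
Part 2:
  I_R2 = (V_1 - V_2)/R2 = (7.5 - 0)/50 = 0.15 A
  Magnitude: I_R2 = 0.15 A
Part 3:
  I_R1 = (V_0 - V_1)/R1 = (9 - 7.5)/10 = 0.15 A
  P_R1 = I_R1² × R1 = (0.15)² × 10 = 0.225 W

Final answers:
1. V_1 = 7.5 V
2. I_R2 = 0.15 A
3. P_R1 = 0.225 W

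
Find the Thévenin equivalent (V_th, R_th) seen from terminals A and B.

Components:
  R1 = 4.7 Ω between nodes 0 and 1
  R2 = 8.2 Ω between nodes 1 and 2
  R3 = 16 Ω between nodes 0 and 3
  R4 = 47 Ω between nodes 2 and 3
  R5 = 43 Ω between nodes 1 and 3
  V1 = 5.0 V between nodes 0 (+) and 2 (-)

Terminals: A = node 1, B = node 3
Step 1 — V_th is the open-circuit voltage V_A - V_B (nothing connected across the terminals).
Nodal analysis, taking node 2 as the 0 V reference.
Source V1 fixes V_0 = 5 V.
KCL at each unknown node (sum of currents leaving = 0; resistances in Ω):
  Node 1: (V_1 - 5)/4.7 + (V_1 - 0)/8.2 + (V_1 - V_3)/43 = 0
  Node 3: (V_3 - 5)/16 + (V_3 - 0)/47 + (V_3 - V_1)/43 = 0
Collecting terms (coefficients in siemens):
  0.358·V_1 - 0.02326·V_3 = 1.064
  0.107·V_3 - 0.02326·V_1 = 0.3125
Determinant D = (0.358)(0.107) - (-0.02326)(-0.02326) = 0.03777
V_1 = [(1.064)(0.107) - (-0.02326)(0.3125)]/D = 3.207 V
V_3 = [(0.358)(0.3125) - (1.064)(-0.02326)]/D = 3.616 V
V_th = V_1 - V_3 = 3.207 - 3.616 = -0.4097 V
Step 2 — R_th: zero the source — replace V1 by a short circuit (node 2 merges into node 0) — and find the resistance seen between A (node 1) and B (node 3).
Reduce the network between node 1 (A) and node 3 (B) by series/parallel combination:
  Rp1 = R1 ‖ R2 (parallel, both between nodes 0 and 1) = 1/(1/4.7 + 1/8.2) = 2.988 Ω
  Rp2 = R3 ‖ R4 (parallel, both between nodes 0 and 3) = 1/(1/16 + 1/47) = 11.94 Ω
  Rs1 = Rp1 + Rp2 (series, joined only at node 0) = 2.988 + 11.94 = 14.92 Ω
  Rp3 = R5 ‖ Rs1 (parallel, both between nodes 1 and 3) = 1/(1/43 + 1/14.92) = 11.08 Ω
R_th = 11.08 Ω

Final answer: V_th = -0.4097 V, R_th = 11.08 Ω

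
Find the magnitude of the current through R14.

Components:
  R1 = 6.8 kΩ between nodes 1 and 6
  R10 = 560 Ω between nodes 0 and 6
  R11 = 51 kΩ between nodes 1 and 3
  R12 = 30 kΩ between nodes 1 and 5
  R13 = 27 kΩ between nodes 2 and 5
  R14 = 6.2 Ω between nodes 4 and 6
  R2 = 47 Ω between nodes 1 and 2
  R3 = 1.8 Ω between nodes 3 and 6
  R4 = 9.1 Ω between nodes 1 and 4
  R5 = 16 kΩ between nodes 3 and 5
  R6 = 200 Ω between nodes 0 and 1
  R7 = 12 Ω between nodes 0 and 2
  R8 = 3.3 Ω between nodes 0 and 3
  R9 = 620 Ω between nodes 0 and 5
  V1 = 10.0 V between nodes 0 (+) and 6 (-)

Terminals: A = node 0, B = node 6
Nodal analysis, taking node 6 as the 0 V reference.
Source V1 fixes V_0 = 10 V.
KCL at each unknown node (sum of currents leaving = 0; resistances in Ω):
  Node 1: (V_1 - 0)/6800 + (V_1 - V_2)/47 + (V_1 - V_4)/9.1 + (V_1 - 10)/200 + (V_1 - V_3)/51000 + (V_1 - V_5)/30000 = 0
  Node 2: (V_2 - V_1)/47 + (V_2 - 10)/12 + (V_2 - V_5)/27000 = 0
  Node 3: (V_3 - 0)/1.8 + (V_3 - V_5)/16000 + (V_3 - 10)/3.3 + (V_3 - V_1)/51000 = 0
  Node 4: (V_4 - V_1)/9.1 + (V_4 - 0)/6.2 = 0
  Node 5: (V_5 - V_3)/16000 + (V_5 - 10)/620 + (V_5 - V_1)/30000 + (V_5 - V_2)/27000 = 0
Collecting terms (coefficients in siemens):
  0.1364·V_1 - 0.02128·V_2 - 0.00001961·V_3 - 0.1099·V_4 - 0.00003333·V_5 = 0.05
  0.1046·V_2 - 0.02128·V_1 - 0.00003704·V_5 = 0.8333
  0.8587·V_3 - 0.00001961·V_1 - 0.0000625·V_5 = 3.03
  0.2712·V_4 - 0.1099·V_1 = 0
  0.001746·V_5 - 0.00003333·V_1 - 0.00003704·V_2 - 0.0000625·V_3 = 0.01613
Solving these 5 simultaneous equations (Gaussian elimination) gives:
  V_1 = 2.513 V, V_2 = 8.478 V, V_3 = 3.53 V, V_4 = 1.018 V
  V_5 = 9.593 V
I_R14 = (V_4 - V_6)/R14 = (1.018 - 0)/6.2 = 0.1642 A
|I_R14| = 0.1642 A

Final answer: |I_R14| = 0.1642 A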